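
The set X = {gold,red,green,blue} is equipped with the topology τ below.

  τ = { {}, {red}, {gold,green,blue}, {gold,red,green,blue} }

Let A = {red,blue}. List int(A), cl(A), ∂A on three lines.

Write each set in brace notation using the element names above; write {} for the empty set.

int(A) = {red}
cl(A)  = {gold,red,green,blue}
∂A     = {gold,green,blue}

U open, U⊆A: {}, {red}. int(A) = ⋃ = {red}
X∖A={gold,green}, int(X∖A)={}, hence cl(A)={gold,red,green,blue}
∂A: remove int from cl → {gold,green,blue}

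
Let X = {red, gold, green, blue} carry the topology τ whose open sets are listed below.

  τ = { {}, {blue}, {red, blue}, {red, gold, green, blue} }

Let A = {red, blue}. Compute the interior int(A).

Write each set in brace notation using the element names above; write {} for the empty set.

{red, blue}

open subsets of A: {}, {blue}, {red, blue}; so int(A) = {red, blue}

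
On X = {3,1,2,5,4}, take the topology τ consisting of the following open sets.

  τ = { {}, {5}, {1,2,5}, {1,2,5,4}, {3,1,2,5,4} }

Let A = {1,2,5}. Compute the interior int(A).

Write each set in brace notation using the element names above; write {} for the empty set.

U open, U⊆A: {}, {5}, {1,2,5}. int(A) = ⋃ = {1,2,5}

{1,2,5}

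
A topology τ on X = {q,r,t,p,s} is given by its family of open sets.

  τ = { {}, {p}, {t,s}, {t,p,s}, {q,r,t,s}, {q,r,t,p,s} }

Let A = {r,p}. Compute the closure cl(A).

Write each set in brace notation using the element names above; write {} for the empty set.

{q,r,p}

complement {q,t,s}; its interior {t,s}; cl(A) = X∖{t,s} = {q,r,p}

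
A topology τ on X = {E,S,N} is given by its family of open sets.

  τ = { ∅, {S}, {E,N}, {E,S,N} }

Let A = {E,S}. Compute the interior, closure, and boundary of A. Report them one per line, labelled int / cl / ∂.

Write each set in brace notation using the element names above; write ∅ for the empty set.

int(A) = {S}
cl(A)  = {E,S,N}
∂A     = {E,N}

U open, U⊆A: ∅, {S}. int(A) = ⋃ = {S}
X∖A={N}, int(X∖A)=∅, hence cl(A)={E,S,N}
∂A: remove int from cl → {E,N}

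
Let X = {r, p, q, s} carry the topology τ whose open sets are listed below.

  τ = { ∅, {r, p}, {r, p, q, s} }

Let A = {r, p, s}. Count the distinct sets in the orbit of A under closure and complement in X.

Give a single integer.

cl via duality: int({q}) = ∅, so X∖∅ = {r, p, q, s}
Write k for closure, c for complement:
  1. A     = {r, p, s}
  2. kA    = {r, p, q, s}
  3. cA    = {q}
  4. ckA   = ∅
  5. kcA   = {q, s}
  6. ckcA  = {r, p}
applying k or c yields no new set

6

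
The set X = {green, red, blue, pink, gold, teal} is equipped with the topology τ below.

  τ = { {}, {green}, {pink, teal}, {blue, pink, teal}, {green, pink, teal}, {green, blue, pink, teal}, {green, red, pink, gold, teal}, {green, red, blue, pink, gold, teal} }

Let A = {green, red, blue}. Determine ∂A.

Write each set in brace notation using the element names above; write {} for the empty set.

{red, blue, gold}

open subsets of A: {}, {green}; so int(A) = {green}
closure: X∖int(X∖A) = X∖{pink, teal} = {green, red, blue, gold}
∂A = {green, red, blue, gold} minus {green} = {red, blue, gold}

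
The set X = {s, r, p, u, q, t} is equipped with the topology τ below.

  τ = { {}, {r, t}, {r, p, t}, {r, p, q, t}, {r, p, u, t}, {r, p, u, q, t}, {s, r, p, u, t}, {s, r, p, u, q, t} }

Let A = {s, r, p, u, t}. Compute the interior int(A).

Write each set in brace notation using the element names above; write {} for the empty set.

{s, r, p, u, t}

open subsets of A: {}, {r, t}, {r, p, t}, {r, p, u, t}, {s, r, p, u, t}; so int(A) = {s, r, p, u, t}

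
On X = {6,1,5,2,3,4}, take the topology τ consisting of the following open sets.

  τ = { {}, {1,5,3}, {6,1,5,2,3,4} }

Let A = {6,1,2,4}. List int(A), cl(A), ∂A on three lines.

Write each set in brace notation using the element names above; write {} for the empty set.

open subsets of A: {}; so int(A) = {}
closure: X∖int(X∖A) = X∖{} = {6,1,5,2,3,4}
∂A = {6,1,5,2,3,4} minus {} = {6,1,5,2,3,4}

int(A) = {}
cl(A)  = {6,1,5,2,3,4}
∂A     = {6,1,5,2,3,4}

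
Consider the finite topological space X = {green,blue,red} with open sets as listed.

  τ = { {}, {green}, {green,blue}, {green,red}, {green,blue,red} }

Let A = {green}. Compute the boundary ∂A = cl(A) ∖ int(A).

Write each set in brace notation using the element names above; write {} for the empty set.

{blue,red}

open subsets of A: {}, {green}; so int(A) = {green}
closure: X∖int(X∖A) = X∖{} = {green,blue,red}
∂A = {green,blue,red} minus {green} = {blue,red}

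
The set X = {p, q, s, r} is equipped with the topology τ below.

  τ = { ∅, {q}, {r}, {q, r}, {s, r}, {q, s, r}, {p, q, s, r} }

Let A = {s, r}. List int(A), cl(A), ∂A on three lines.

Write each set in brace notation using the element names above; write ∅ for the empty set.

int(A) = {s, r}
cl(A)  = {p, s, r}
∂A     = {p}

U open, U⊆A: ∅, {r}, {s, r}. int(A) = ⋃ = {s, r}
X∖A={p, q}, int(X∖A)={q}, hence cl(A)={p, s, r}
∂A: remove int from cl → {p}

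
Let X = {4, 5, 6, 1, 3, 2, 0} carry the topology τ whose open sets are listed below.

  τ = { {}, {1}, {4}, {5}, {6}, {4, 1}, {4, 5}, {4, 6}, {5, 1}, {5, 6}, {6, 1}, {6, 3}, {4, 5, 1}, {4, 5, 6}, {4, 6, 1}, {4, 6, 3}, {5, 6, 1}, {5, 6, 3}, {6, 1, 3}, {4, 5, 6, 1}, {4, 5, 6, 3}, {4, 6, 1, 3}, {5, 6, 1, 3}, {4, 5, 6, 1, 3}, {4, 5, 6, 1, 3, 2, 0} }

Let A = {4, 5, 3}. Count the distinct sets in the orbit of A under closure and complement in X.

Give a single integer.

X∖A={6, 1, 2, 0}, int(X∖A)={6, 1}, hence cl(A)={4, 5, 3, 2, 0}
Orbit (k=closure, c=complement):
  1. A     = {4, 5, 3}
  2. kA    = {4, 5, 3, 2, 0}
  3. cA    = {6, 1, 2, 0}
  4. ckA   = {6, 1}
  5. kcA   = {6, 1, 3, 2, 0}
  6. ckcA  = {4, 5}
  7. kckcA = {4, 5, 2, 0}
  8. ckckcA = {6, 1, 3}
(closed under both — stop)

8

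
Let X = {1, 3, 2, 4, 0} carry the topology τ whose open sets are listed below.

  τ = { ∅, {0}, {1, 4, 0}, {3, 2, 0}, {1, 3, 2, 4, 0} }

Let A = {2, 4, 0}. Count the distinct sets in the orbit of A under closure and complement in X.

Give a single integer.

closure: X∖int(X∖A) = X∖∅ = {1, 3, 2, 4, 0}
Let k=closure and c=complement:
  1. A     = {2, 4, 0}
  2. kA    = {1, 3, 2, 4, 0}
  3. cA    = {1, 3}
  4. ckA   = ∅
  5. kcA   = {1, 3, 2, 4}
  6. ckcA  = {0}
— saturated at 6

6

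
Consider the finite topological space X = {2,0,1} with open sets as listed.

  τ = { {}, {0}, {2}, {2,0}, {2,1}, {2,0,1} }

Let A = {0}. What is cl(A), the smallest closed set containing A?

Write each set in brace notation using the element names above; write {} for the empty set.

closure: X∖int(X∖A) = X∖{2,1} = {0}

{0}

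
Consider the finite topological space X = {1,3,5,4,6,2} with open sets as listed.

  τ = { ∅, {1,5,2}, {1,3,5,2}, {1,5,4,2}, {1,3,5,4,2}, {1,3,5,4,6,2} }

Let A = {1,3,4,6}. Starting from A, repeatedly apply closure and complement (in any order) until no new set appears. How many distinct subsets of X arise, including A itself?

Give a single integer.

4

complement {5,2}; its interior ∅; cl(A) = X∖∅ = {1,3,5,4,6,2}
With k = closure, c = complement:
  1. A     = {1,3,4,6}
  2. kA    = {1,3,5,4,6,2}
  3. cA    = {5,2}
  4. ckA   = ∅
k, c of each give nothing new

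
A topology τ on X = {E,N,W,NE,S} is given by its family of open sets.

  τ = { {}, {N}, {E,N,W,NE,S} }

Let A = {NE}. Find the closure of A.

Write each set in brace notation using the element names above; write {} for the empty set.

closure: X∖int(X∖A) = X∖{N} = {E,W,NE,S}

{E,W,NE,S}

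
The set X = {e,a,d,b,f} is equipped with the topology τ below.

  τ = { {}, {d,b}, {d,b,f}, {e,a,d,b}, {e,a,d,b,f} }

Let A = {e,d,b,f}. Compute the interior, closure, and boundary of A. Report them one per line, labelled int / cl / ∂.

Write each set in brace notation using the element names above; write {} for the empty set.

int(A) = {d,b,f}
cl(A)  = {e,a,d,b,f}
∂A     = {e,a}

U open, U⊆A: {}, {d,b}, {d,b,f}. int(A) = ⋃ = {d,b,f}
X∖A={a}, int(X∖A)={}, hence cl(A)={e,a,d,b,f}
∂A: remove int from cl → {e,a}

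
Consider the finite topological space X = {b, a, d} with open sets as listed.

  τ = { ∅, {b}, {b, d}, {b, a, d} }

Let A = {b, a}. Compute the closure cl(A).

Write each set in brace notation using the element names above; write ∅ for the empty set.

complement {d}; its interior ∅; cl(A) = X∖∅ = {b, a, d}

{b, a, d}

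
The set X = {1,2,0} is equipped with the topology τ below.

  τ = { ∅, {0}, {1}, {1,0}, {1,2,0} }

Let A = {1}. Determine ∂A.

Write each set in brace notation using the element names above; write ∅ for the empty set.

{2}

open subsets of A: ∅, {1}; so int(A) = {1}
closure: X∖int(X∖A) = X∖{0} = {1,2}
∂A = {1,2} minus {1} = {2}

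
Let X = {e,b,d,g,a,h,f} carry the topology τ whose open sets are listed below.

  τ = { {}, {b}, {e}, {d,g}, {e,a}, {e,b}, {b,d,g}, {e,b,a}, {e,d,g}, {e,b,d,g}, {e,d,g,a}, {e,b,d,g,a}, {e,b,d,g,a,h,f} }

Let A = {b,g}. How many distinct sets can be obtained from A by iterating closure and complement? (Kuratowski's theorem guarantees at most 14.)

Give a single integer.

10

closure: X∖int(X∖A) = X∖{e,a} = {b,d,g,h,f}
Let k=closure and c=complement:
  1. A     = {b,g}
  2. kA    = {b,d,g,h,f}
  3. cA    = {e,d,a,h,f}
  4. ckA   = {e,a}
  5. kcA   = {e,d,g,a,h,f}
  6. kckA  = {e,a,h,f}
  7. ckcA  = {b}
  8. ckckA = {b,d,g}
  9. kckcA = {b,h,f}
  10. ckckcA = {e,d,g,a}
— saturated at 10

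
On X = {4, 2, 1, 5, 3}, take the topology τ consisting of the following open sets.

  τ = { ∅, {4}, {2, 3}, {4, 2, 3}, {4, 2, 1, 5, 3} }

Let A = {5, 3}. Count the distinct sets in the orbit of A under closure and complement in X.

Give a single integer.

X∖A={4, 2, 1}, int(X∖A)={4}, hence cl(A)={2, 1, 5, 3}
Orbit (k=closure, c=complement):
  1. A     = {5, 3}
  2. kA    = {2, 1, 5, 3}
  3. cA    = {4, 2, 1}
  4. ckA   = {4}
  5. kcA   = {4, 2, 1, 5, 3}
  6. kckA  = {4, 1, 5}
  7. ckcA  = ∅
  8. ckckA = {2, 3}
(closed under both — stop)

8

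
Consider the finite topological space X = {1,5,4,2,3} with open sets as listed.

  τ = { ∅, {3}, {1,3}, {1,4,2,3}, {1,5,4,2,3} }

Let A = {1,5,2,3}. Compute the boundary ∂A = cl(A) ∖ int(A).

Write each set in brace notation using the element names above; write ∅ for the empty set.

opens ⊆ A: ∅, {3}, {1,3}; union → int = {1,3}
complement {4}; its interior ∅; cl(A) = X∖∅ = {1,5,4,2,3}
boundary = {1,5,4,2,3} ∖ {1,3} = {5,4,2}

{5,4,2}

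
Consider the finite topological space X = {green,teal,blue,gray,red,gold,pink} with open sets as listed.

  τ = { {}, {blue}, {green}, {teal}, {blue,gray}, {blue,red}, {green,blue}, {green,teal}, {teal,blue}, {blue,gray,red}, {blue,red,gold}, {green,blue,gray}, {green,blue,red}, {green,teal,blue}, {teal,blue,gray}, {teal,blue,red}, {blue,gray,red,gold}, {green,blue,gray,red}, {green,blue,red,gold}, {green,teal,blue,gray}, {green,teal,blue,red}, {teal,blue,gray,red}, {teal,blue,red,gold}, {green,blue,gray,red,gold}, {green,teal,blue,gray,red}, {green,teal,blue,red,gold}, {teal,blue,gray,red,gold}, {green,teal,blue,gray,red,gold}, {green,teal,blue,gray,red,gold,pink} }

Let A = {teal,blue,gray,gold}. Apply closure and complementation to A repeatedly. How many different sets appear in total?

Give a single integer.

cl via duality: int({green,red,pink}) = {green}, so X∖{green} = {teal,blue,gray,red,gold,pink}
Write k for closure, c for complement:
  1. A     = {teal,blue,gray,gold}
  2. kA    = {teal,blue,gray,red,gold,pink}
  3. cA    = {green,red,pink}
  4. ckA   = {green}
  5. kcA   = {green,red,gold,pink}
  6. kckA  = {green,pink}
  7. ckcA  = {teal,blue,gray}
  8. ckckA = {teal,blue,gray,red,gold}
applying k or c yields no new set

8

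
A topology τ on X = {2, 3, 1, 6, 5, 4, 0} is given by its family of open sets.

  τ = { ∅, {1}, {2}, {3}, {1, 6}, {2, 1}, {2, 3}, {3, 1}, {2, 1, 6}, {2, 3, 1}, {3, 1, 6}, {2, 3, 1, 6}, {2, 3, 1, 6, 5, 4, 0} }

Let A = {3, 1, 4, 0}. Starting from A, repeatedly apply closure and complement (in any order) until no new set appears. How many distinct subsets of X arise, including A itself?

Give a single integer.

closure: X∖int(X∖A) = X∖{2} = {3, 1, 6, 5, 4, 0}
Let k=closure and c=complement:
  1. A     = {3, 1, 4, 0}
  2. kA    = {3, 1, 6, 5, 4, 0}
  3. cA    = {2, 6, 5}
  4. ckA   = {2}
  5. kcA   = {2, 6, 5, 4, 0}
  6. kckA  = {2, 5, 4, 0}
  7. ckcA  = {3, 1}
  8. ckckA = {3, 1, 6}
— saturated at 8

8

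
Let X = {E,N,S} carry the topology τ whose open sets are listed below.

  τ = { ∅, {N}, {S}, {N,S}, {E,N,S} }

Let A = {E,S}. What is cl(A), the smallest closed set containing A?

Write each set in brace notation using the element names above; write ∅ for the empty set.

cl via duality: int({N}) = {N}, so X∖{N} = {E,S}

{E,S}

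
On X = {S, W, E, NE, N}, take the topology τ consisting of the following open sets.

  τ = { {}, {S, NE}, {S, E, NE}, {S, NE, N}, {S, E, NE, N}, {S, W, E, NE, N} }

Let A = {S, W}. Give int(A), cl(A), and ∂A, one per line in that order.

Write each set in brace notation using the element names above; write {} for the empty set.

opens ⊆ A: {}; union → int = {}
complement {E, NE, N}; its interior {}; cl(A) = X∖{} = {S, W, E, NE, N}
boundary = {S, W, E, NE, N} ∖ {} = {S, W, E, NE, N}

int(A) = {}
cl(A)  = {S, W, E, NE, N}
∂A     = {S, W, E, NE, N}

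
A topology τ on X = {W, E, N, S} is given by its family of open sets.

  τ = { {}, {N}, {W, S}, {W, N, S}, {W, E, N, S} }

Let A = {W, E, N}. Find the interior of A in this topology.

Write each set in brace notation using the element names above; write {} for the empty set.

interior: largest open inside A is {N} (from {}, {N})

{N}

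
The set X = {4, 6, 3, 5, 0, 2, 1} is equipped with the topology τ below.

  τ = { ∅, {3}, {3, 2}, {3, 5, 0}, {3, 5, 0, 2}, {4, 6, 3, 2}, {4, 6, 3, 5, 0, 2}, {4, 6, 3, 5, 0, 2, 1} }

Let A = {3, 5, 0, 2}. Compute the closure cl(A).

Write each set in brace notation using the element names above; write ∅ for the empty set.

{4, 6, 3, 5, 0, 2, 1}

closure: X∖int(X∖A) = X∖∅ = {4, 6, 3, 5, 0, 2, 1}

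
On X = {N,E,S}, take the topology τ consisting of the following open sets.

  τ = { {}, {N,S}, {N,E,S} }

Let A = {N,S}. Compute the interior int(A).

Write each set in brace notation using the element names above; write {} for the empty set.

{N,S}

interior: largest open inside A is {N,S} (from {}, {N,S})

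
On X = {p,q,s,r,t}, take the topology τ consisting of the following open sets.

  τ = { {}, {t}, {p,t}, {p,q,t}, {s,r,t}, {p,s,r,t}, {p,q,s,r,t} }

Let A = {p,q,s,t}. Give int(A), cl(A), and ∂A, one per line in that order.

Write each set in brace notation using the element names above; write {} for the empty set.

interior: largest open inside A is {p,q,t} (from {}, {t}, {p,t}, {p,q,t})
cl via duality: int({r}) = {}, so X∖{} = {p,q,s,r,t}
cl∖int = {s,r}

int(A) = {p,q,t}
cl(A)  = {p,q,s,r,t}
∂A     = {s,r}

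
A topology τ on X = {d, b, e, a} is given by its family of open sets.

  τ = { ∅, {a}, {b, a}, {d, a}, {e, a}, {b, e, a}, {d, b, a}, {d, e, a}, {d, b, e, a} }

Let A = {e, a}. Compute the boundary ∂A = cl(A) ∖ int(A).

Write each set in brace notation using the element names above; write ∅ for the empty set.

{d, b}

open subsets of A: ∅, {a}, {e, a}; so int(A) = {e, a}
closure: X∖int(X∖A) = X∖∅ = {d, b, e, a}
∂A = {d, b, e, a} minus {e, a} = {d, b}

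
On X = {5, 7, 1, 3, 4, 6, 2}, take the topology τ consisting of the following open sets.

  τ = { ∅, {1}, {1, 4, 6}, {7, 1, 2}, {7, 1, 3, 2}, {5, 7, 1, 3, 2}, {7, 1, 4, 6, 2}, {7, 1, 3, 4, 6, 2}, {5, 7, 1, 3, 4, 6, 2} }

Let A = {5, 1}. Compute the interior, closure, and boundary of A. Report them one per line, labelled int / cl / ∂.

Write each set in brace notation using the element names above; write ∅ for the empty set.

open subsets of A: ∅, {1}; so int(A) = {1}
closure: X∖int(X∖A) = X∖∅ = {5, 7, 1, 3, 4, 6, 2}
∂A = {5, 7, 1, 3, 4, 6, 2} minus {1} = {5, 7, 3, 4, 6, 2}

int(A) = {1}
cl(A)  = {5, 7, 1, 3, 4, 6, 2}
∂A     = {5, 7, 3, 4, 6, 2}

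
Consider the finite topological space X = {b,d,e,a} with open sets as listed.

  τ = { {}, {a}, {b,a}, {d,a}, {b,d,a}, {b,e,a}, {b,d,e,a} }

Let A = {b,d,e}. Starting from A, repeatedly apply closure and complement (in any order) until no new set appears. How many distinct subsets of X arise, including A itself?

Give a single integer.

complement {a}; its interior {a}; cl(A) = X∖{a} = {b,d,e}
With k = closure, c = complement:
  1. A     = {b,d,e}
  2. cA    = {a}
  3. kcA   = {b,d,e,a}
  4. ckcA  = {}
k, c of each give nothing new

4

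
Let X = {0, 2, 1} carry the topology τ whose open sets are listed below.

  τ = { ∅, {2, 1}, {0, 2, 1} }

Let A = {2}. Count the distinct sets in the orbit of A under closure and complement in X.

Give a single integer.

cl via duality: int({0, 1}) = ∅, so X∖∅ = {0, 2, 1}
Write k for closure, c for complement:
  1. A     = {2}
  2. kA    = {0, 2, 1}
  3. cA    = {0, 1}
  4. ckA   = ∅
applying k or c yields no new set

4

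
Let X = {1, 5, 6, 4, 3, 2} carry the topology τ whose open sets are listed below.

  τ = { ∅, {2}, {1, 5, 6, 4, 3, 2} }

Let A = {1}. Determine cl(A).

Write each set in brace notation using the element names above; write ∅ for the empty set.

closure: X∖int(X∖A) = X∖{2} = {1, 5, 6, 4, 3}

{1, 5, 6, 4, 3}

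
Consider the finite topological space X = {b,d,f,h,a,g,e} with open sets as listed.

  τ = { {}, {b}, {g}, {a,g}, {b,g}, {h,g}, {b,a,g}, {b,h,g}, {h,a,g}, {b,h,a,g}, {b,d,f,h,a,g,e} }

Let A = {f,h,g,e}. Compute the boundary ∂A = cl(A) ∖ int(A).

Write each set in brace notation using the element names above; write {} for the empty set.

open subsets of A: {}, {g}, {h,g}; so int(A) = {h,g}
closure: X∖int(X∖A) = X∖{b} = {d,f,h,a,g,e}
∂A = {d,f,h,a,g,e} minus {h,g} = {d,f,a,e}

{d,f,a,e}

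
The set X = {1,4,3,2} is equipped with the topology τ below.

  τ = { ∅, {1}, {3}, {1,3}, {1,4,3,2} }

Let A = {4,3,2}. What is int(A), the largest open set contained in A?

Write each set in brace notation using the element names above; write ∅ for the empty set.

{3}

open subsets of A: ∅, {3}; so int(A) = {3}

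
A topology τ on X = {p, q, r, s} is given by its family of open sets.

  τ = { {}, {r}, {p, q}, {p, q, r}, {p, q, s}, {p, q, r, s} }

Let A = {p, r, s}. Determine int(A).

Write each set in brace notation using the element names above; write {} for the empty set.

{r}

opens ⊆ A: {}, {r}; union → int = {r}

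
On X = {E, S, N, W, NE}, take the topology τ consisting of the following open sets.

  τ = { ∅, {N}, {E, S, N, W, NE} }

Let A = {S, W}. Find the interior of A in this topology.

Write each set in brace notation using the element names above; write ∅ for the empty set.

∅

opens ⊆ A: ∅; union → int = ∅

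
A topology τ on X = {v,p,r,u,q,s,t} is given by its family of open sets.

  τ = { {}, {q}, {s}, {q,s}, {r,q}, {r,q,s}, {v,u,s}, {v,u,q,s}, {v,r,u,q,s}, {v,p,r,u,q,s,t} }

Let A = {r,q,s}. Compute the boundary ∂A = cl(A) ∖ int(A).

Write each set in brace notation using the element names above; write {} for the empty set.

{v,p,u,t}

U open, U⊆A: {}, {q}, {s}, {r,q}, {q,s}, {r,q,s}. int(A) = ⋃ = {r,q,s}
X∖A={v,p,u,t}, int(X∖A)={}, hence cl(A)={v,p,r,u,q,s,t}
∂A: remove int from cl → {v,p,u,t}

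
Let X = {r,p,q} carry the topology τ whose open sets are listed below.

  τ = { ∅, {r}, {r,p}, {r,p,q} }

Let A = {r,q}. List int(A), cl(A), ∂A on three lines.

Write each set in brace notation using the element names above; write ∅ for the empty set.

opens ⊆ A: ∅, {r}; union → int = {r}
complement {p}; its interior ∅; cl(A) = X∖∅ = {r,p,q}
boundary = {r,p,q} ∖ {r} = {p,q}

int(A) = {r}
cl(A)  = {r,p,q}
∂A     = {p,q}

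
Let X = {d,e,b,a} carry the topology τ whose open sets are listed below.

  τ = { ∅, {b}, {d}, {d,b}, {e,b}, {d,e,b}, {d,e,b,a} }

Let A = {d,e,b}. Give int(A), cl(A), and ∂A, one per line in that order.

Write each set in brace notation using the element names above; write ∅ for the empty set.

int(A) = {d,e,b}
cl(A)  = {d,e,b,a}
∂A     = {a}

interior: largest open inside A is {d,e,b} (from ∅, {d}, {b}, {e,b}, {d,b}, {d,e,b})
cl via duality: int({a}) = ∅, so X∖∅ = {d,e,b,a}
cl∖int = {a}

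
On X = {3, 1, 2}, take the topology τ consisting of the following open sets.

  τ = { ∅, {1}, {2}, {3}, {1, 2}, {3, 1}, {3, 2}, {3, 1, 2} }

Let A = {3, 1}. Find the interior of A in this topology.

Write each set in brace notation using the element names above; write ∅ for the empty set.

opens ⊆ A: ∅, {3}, {1}, {3, 1}; union → int = {3, 1}

{3, 1}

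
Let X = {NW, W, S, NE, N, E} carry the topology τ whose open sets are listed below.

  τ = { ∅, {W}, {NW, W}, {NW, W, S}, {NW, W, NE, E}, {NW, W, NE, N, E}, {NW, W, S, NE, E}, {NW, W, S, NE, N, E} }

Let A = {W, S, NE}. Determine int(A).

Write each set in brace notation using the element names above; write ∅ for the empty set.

opens ⊆ A: ∅, {W}; union → int = {W}

{W}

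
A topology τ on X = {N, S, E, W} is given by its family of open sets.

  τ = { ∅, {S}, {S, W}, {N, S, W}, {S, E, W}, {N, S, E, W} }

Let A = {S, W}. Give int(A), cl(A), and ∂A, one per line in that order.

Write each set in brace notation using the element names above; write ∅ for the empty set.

int(A) = {S, W}
cl(A)  = {N, S, E, W}
∂A     = {N, E}

interior: largest open inside A is {S, W} (from ∅, {S}, {S, W})
cl via duality: int({N, E}) = ∅, so X∖∅ = {N, S, E, W}
cl∖int = {N, E}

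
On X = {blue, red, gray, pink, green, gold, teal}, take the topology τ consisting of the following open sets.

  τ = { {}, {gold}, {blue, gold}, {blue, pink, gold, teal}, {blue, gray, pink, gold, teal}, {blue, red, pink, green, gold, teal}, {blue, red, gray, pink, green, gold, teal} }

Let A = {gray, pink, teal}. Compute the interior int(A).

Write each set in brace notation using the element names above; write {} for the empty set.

opens ⊆ A: {}; union → int = {}

{}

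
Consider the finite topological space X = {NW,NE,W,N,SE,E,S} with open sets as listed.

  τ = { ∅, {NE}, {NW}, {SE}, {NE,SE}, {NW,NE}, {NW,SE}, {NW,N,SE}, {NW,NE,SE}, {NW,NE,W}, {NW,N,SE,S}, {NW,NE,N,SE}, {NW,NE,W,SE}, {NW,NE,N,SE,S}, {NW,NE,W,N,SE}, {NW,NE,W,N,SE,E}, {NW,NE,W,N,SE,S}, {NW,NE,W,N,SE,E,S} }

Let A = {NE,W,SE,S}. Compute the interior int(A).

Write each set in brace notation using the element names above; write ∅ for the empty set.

{NE,SE}

open subsets of A: ∅, {NE}, {SE}, {NE,SE}; so int(A) = {NE,SE}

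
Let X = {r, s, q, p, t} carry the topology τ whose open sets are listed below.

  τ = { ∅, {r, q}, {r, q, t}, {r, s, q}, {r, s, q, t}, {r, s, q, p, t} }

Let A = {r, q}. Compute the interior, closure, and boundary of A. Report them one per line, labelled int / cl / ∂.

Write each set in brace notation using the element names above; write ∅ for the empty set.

int(A) = {r, q}
cl(A)  = {r, s, q, p, t}
∂A     = {s, p, t}

open subsets of A: ∅, {r, q}; so int(A) = {r, q}
closure: X∖int(X∖A) = X∖∅ = {r, s, q, p, t}
∂A = {r, s, q, p, t} minus {r, q} = {s, p, t}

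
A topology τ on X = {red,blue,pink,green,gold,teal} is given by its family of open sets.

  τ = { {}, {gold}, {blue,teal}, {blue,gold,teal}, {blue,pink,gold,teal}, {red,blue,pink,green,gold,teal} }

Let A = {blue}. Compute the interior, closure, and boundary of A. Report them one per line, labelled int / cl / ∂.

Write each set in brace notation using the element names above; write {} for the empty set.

interior: largest open inside A is {} (from {})
cl via duality: int({red,pink,green,gold,teal}) = {gold}, so X∖{gold} = {red,blue,pink,green,teal}
cl∖int = {red,blue,pink,green,teal}

int(A) = {}
cl(A)  = {red,blue,pink,green,teal}
∂A     = {red,blue,pink,green,teal}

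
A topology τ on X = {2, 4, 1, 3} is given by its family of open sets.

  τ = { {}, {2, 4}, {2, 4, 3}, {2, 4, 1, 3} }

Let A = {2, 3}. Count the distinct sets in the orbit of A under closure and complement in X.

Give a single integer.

4

cl via duality: int({4, 1}) = {}, so X∖{} = {2, 4, 1, 3}
Write k for closure, c for complement:
  1. A     = {2, 3}
  2. kA    = {2, 4, 1, 3}
  3. cA    = {4, 1}
  4. ckA   = {}
applying k or c yields no new set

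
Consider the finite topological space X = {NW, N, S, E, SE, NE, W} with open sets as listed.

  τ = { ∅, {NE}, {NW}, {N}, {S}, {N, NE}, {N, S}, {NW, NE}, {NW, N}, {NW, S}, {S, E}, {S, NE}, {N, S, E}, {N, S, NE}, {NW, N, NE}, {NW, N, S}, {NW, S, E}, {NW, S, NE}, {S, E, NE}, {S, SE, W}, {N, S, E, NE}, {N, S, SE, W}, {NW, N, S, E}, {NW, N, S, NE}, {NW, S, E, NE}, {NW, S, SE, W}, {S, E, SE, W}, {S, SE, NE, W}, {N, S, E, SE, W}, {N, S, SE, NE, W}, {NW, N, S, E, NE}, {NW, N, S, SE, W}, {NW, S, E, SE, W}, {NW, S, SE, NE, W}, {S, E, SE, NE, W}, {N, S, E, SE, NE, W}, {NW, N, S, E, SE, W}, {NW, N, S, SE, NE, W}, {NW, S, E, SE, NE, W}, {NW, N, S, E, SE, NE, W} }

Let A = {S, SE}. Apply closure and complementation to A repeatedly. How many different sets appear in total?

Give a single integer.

X∖A={NW, N, E, NE, W}, int(X∖A)={NW, N, NE}, hence cl(A)={S, E, SE, W}
Orbit (k=closure, c=complement):
  1. A     = {S, SE}
  2. kA    = {S, E, SE, W}
  3. cA    = {NW, N, E, NE, W}
  4. ckA   = {NW, N, NE}
  5. kcA   = {NW, N, E, SE, NE, W}
  6. ckcA  = {S}
(closed under both — stop)

6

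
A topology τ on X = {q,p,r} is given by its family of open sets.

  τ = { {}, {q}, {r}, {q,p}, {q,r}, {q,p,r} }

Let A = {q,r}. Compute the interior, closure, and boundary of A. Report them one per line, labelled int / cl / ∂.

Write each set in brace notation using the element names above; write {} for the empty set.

int(A) = {q,r}
cl(A)  = {q,p,r}
∂A     = {p}

opens ⊆ A: {}, {q}, {r}, {q,r}; union → int = {q,r}
complement {p}; its interior {}; cl(A) = X∖{} = {q,p,r}
boundary = {q,p,r} ∖ {q,r} = {p}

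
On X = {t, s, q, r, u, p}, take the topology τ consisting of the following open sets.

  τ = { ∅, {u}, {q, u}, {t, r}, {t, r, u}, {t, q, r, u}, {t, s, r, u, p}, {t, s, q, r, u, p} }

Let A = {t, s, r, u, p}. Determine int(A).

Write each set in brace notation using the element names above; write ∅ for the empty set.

U open, U⊆A: ∅, {u}, {t, r}, {t, r, u}, {t, s, r, u, p}. int(A) = ⋃ = {t, s, r, u, p}

{t, s, r, u, p}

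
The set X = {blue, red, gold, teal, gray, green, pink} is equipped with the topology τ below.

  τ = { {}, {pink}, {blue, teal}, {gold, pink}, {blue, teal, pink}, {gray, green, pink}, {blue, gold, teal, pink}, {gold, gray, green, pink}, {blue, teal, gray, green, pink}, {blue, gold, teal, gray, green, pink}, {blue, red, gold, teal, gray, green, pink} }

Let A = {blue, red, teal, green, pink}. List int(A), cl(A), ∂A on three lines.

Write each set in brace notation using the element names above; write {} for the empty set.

int(A) = {blue, teal, pink}
cl(A)  = {blue, red, gold, teal, gray, green, pink}
∂A     = {red, gold, gray, green}

interior: largest open inside A is {blue, teal, pink} (from {}, {pink}, {blue, teal}, {blue, teal, pink})
cl via duality: int({gold, gray}) = {}, so X∖{} = {blue, red, gold, teal, gray, green, pink}
cl∖int = {red, gold, gray, green}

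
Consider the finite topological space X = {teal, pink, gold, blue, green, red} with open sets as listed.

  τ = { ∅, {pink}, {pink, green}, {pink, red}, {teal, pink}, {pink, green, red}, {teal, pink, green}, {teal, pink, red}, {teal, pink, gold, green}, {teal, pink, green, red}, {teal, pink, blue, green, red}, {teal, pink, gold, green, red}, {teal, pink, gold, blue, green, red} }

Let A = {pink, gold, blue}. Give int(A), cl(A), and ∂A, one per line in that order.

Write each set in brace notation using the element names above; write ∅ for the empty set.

int(A) = {pink}
cl(A)  = {teal, pink, gold, blue, green, red}
∂A     = {teal, gold, blue, green, red}

opens ⊆ A: ∅, {pink}; union → int = {pink}
complement {teal, green, red}; its interior ∅; cl(A) = X∖∅ = {teal, pink, gold, blue, green, red}
boundary = {teal, pink, gold, blue, green, red} ∖ {pink} = {teal, gold, blue, green, red}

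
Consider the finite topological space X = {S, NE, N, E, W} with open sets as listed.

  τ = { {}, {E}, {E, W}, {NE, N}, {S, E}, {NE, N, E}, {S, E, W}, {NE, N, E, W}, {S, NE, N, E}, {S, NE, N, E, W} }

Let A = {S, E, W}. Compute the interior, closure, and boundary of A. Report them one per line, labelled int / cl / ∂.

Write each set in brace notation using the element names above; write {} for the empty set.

U open, U⊆A: {}, {E}, {S, E}, {E, W}, {S, E, W}. int(A) = ⋃ = {S, E, W}
X∖A={NE, N}, int(X∖A)={NE, N}, hence cl(A)={S, E, W}
∂A: remove int from cl → {}

int(A) = {S, E, W}
cl(A)  = {S, E, W}
∂A     = {}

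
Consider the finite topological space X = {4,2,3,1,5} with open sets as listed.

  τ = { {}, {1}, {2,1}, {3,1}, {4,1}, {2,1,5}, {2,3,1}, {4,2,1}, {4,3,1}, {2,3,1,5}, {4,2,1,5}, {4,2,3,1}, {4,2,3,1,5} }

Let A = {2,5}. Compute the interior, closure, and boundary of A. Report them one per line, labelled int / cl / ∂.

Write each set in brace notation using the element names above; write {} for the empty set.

int(A) = {}
cl(A)  = {2,5}
∂A     = {2,5}

U open, U⊆A: {}. int(A) = ⋃ = {}
X∖A={4,3,1}, int(X∖A)={4,3,1}, hence cl(A)={2,5}
∂A: remove int from cl → {2,5}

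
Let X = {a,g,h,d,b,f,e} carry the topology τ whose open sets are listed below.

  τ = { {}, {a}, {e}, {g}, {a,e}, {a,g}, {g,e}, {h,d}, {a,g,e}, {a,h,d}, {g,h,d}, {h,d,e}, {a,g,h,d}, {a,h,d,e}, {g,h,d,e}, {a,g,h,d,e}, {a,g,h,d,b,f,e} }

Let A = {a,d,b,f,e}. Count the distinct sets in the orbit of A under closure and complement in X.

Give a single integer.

10

cl via duality: int({g,h}) = {g}, so X∖{g} = {a,h,d,b,f,e}
Write k for closure, c for complement:
  1. A     = {a,d,b,f,e}
  2. kA    = {a,h,d,b,f,e}
  3. cA    = {g,h}
  4. ckA   = {g}
  5. kcA   = {g,h,d,b,f}
  6. kckA  = {g,b,f}
  7. ckcA  = {a,e}
  8. ckckA = {a,h,d,e}
  9. kckcA = {a,b,f,e}
  10. ckckcA = {g,h,d}
applying k or c yields no new set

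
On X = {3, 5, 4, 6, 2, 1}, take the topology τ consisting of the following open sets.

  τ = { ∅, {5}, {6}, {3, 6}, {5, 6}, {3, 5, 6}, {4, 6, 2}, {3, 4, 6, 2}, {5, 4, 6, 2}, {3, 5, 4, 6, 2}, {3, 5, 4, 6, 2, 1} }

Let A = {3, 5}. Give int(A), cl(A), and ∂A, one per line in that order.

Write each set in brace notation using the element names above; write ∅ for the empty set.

opens ⊆ A: ∅, {5}; union → int = {5}
complement {4, 6, 2, 1}; its interior {4, 6, 2}; cl(A) = X∖{4, 6, 2} = {3, 5, 1}
boundary = {3, 5, 1} ∖ {5} = {3, 1}

int(A) = {5}
cl(A)  = {3, 5, 1}
∂A     = {3, 1}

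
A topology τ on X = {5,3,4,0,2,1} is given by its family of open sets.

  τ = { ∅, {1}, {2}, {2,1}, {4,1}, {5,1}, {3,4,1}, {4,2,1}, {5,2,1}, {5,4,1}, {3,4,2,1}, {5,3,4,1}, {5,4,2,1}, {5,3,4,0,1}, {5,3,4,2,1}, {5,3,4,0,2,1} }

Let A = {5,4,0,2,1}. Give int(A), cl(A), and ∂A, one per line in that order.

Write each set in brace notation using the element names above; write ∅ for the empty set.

open subsets of A: ∅, {1}, {2}, {5,1}, {2,1}, {4,1}, {5,4,1}, {4,2,1}, {5,2,1}, {5,4,2,1}; so int(A) = {5,4,2,1}
closure: X∖int(X∖A) = X∖∅ = {5,3,4,0,2,1}
∂A = {5,3,4,0,2,1} minus {5,4,2,1} = {3,0}

int(A) = {5,4,2,1}
cl(A)  = {5,3,4,0,2,1}
∂A     = {3,0}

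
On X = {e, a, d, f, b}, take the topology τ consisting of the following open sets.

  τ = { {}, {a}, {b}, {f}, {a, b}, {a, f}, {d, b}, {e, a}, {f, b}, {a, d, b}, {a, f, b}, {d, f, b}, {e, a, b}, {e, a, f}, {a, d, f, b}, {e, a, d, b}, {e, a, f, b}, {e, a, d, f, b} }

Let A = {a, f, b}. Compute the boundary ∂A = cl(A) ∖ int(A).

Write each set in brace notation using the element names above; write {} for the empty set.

opens ⊆ A: {}, {f}, {b}, {a}, {a, f}, {f, b}, {a, b}, {a, f, b}; union → int = {a, f, b}
complement {e, d}; its interior {}; cl(A) = X∖{} = {e, a, d, f, b}
boundary = {e, a, d, f, b} ∖ {a, f, b} = {e, d}

{e, d}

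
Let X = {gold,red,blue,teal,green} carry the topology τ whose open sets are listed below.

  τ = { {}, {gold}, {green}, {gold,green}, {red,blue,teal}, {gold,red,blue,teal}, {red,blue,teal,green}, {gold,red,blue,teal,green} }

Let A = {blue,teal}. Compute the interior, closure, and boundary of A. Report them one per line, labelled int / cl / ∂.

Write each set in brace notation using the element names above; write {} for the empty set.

interior: largest open inside A is {} (from {})
cl via duality: int({gold,red,green}) = {gold,green}, so X∖{gold,green} = {red,blue,teal}
cl∖int = {red,blue,teal}

int(A) = {}
cl(A)  = {red,blue,teal}
∂A     = {red,blue,teal}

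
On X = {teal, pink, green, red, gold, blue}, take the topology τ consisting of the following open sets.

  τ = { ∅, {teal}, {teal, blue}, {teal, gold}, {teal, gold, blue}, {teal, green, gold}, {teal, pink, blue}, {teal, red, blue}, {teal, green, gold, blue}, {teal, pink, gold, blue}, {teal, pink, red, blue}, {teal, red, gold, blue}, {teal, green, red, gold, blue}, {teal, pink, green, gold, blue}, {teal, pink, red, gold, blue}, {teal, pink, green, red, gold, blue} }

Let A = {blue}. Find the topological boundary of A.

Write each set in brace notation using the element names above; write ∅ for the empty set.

interior: largest open inside A is ∅ (from ∅)
cl via duality: int({teal, pink, green, red, gold}) = {teal, green, gold}, so X∖{teal, green, gold} = {pink, red, blue}
cl∖int = {pink, red, blue}

{pink, red, blue}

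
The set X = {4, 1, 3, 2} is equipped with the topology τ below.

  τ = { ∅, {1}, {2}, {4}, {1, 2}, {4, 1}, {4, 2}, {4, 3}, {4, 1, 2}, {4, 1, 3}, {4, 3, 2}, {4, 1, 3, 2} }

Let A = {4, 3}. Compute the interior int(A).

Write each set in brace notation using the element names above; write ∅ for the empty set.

{4, 3}

opens ⊆ A: ∅, {4}, {4, 3}; union → int = {4, 3}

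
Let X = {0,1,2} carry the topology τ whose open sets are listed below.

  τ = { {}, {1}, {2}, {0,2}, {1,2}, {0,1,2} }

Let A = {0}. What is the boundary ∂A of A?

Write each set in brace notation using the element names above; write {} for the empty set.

{0}

opens ⊆ A: {}; union → int = {}
complement {1,2}; its interior {1,2}; cl(A) = X∖{1,2} = {0}
boundary = {0} ∖ {} = {0}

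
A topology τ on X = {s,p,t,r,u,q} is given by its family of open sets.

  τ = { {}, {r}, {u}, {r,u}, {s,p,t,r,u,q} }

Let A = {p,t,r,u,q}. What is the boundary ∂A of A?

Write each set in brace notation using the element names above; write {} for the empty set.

{s,p,t,q}

opens ⊆ A: {}, {u}, {r}, {r,u}; union → int = {r,u}
complement {s}; its interior {}; cl(A) = X∖{} = {s,p,t,r,u,q}
boundary = {s,p,t,r,u,q} ∖ {r,u} = {s,p,t,q}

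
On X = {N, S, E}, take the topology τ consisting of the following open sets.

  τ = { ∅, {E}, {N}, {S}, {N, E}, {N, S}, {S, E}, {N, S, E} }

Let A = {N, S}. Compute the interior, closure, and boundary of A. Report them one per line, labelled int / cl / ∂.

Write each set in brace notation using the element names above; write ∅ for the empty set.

int(A) = {N, S}
cl(A)  = {N, S}
∂A     = ∅

interior: largest open inside A is {N, S} (from ∅, {S}, {N}, {N, S})
cl via duality: int({E}) = {E}, so X∖{E} = {N, S}
cl∖int = ∅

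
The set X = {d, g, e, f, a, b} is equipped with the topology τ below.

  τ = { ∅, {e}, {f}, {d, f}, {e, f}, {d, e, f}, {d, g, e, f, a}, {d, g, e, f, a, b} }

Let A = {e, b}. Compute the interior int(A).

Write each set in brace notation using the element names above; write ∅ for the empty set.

interior: largest open inside A is {e} (from ∅, {e})

{e}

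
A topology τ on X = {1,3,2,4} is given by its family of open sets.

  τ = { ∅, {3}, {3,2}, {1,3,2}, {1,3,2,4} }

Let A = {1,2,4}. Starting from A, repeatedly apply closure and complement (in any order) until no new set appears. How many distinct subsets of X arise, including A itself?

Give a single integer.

4

complement {3}; its interior {3}; cl(A) = X∖{3} = {1,2,4}
With k = closure, c = complement:
  1. A     = {1,2,4}
  2. cA    = {3}
  3. kcA   = {1,3,2,4}
  4. ckcA  = ∅
k, c of each give nothing new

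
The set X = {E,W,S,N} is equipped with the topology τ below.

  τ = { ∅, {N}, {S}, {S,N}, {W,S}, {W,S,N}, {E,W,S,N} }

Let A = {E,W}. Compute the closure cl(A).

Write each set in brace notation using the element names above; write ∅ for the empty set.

X∖A={S,N}, int(X∖A)={S,N}, hence cl(A)={E,W}

{E,W}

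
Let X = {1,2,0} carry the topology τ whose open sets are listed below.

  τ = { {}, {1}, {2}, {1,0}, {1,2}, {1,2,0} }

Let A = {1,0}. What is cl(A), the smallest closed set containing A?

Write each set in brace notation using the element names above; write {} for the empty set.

complement {2}; its interior {2}; cl(A) = X∖{2} = {1,0}

{1,0}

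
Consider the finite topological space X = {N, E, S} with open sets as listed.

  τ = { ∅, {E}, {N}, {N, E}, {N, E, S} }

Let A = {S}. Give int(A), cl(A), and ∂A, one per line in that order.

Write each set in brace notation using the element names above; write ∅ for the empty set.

U open, U⊆A: ∅. int(A) = ⋃ = ∅
X∖A={N, E}, int(X∖A)={N, E}, hence cl(A)={S}
∂A: remove int from cl → {S}

int(A) = ∅
cl(A)  = {S}
∂A     = {S}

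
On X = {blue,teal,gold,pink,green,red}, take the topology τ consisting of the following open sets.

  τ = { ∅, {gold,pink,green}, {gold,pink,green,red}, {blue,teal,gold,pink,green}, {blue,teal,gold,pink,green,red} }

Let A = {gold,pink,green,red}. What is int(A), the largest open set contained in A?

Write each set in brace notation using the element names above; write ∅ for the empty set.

{gold,pink,green,red}

opens ⊆ A: ∅, {gold,pink,green}, {gold,pink,green,red}; union → int = {gold,pink,green,red}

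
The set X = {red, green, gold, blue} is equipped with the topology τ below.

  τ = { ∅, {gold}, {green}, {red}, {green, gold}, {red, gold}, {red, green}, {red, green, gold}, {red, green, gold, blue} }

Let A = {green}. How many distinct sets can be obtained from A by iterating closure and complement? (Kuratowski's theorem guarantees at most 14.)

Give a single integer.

4

X∖A={red, gold, blue}, int(X∖A)={red, gold}, hence cl(A)={green, blue}
Orbit (k=closure, c=complement):
  1. A     = {green}
  2. kA    = {green, blue}
  3. cA    = {red, gold, blue}
  4. ckA   = {red, gold}
(closed under both — stop)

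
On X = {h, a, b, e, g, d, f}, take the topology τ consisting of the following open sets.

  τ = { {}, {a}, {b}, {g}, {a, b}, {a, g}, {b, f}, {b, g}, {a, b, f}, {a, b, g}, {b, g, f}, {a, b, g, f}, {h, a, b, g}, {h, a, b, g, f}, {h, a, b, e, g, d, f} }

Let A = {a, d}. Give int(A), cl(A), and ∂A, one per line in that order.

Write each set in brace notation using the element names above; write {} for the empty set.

opens ⊆ A: {}, {a}; union → int = {a}
complement {h, b, e, g, f}; its interior {b, g, f}; cl(A) = X∖{b, g, f} = {h, a, e, d}
boundary = {h, a, e, d} ∖ {a} = {h, e, d}

int(A) = {a}
cl(A)  = {h, a, e, d}
∂A     = {h, e, d}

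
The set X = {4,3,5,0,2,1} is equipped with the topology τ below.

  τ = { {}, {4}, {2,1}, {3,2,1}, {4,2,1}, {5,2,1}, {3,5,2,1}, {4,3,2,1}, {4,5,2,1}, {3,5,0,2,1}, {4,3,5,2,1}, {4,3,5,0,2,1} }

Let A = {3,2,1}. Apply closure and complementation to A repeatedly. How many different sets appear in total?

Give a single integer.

cl via duality: int({4,5,0}) = {4}, so X∖{4} = {3,5,0,2,1}
Write k for closure, c for complement:
  1. A     = {3,2,1}
  2. kA    = {3,5,0,2,1}
  3. cA    = {4,5,0}
  4. ckA   = {4}
applying k or c yields no new set

4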